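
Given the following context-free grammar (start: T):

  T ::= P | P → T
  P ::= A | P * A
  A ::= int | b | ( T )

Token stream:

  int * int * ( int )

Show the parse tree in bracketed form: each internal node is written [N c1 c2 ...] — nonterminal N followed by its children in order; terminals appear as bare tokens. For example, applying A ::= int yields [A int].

T
P
P * A
P * A * A
A * A * A
int * A * A
int * int * A
int * int * ( T )
int * int * ( P )
int * int * ( A )
int * int * ( int )

[T [P [P [P [A int]] * [A int]] * [A ( [T [P [A int]]] )]]]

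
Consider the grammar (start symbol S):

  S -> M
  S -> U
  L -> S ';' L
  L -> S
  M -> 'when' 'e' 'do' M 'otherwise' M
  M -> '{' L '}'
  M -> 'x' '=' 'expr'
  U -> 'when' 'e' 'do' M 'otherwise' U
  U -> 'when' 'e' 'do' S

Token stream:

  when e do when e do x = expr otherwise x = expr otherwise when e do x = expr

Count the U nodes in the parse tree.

2

[S [U when e do [M when e do [M x = expr] otherwise [M x = expr]] otherwise [U when e do [S [M x = expr]]]]]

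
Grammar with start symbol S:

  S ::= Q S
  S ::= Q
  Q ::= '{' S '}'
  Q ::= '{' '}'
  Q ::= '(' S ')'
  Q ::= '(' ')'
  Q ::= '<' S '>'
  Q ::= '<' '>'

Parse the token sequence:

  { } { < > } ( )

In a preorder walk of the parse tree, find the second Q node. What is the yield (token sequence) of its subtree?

[S [Q { }] [S [Q { [S [Q < >]] }] [S [Q ( )]]]]

{ < > }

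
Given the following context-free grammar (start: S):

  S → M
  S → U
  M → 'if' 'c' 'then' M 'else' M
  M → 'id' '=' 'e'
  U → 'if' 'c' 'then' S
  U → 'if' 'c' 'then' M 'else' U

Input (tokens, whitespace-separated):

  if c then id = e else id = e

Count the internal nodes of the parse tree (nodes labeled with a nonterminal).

4

[S [M if c then [M id = e] else [M id = e]]]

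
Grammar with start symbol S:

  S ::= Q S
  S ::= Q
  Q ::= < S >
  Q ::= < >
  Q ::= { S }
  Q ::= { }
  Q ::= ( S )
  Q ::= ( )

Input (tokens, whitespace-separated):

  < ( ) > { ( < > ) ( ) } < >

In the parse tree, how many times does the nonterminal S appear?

[S [Q < [S [Q ( )]] >] [S [Q { [S [Q ( [S [Q < >]] )] [S [Q ( )]]] }] [S [Q < >]]]]

7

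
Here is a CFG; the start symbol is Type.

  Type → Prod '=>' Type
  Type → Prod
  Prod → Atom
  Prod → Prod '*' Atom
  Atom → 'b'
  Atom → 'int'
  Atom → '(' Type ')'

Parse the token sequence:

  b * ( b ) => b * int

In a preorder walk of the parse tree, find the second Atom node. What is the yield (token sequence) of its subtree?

( b )

[Type [Prod [Prod [Atom b]] * [Atom ( [Type [Prod [Atom b]]] )]] => [Type [Prod [Prod [Atom b]] * [Atom int]]]]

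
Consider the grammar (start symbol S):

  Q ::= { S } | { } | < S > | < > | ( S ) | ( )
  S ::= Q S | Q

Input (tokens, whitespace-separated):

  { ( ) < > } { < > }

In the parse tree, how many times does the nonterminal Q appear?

[S [Q { [S [Q ( )] [S [Q < >]]] }] [S [Q { [S [Q < >]] }]]]

5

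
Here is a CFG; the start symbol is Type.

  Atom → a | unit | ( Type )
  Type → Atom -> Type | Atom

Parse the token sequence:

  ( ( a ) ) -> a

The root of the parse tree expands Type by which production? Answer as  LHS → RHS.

Type → Atom -> Type

[Type [Atom ( [Type [Atom ( [Type [Atom a]] )]] )] -> [Type [Atom a]]]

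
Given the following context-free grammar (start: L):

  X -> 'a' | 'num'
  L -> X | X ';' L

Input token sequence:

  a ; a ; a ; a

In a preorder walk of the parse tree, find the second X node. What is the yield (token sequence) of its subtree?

[L [X a] ; [L [X a] ; [L [X a] ; [L [X a]]]]]

a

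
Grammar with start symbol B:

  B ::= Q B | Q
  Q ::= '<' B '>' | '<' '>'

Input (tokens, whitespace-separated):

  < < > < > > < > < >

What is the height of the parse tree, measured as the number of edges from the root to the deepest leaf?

[B [Q < [B [Q < >] [B [Q < >]]] >] [B [Q < >] [B [Q < >]]]]

5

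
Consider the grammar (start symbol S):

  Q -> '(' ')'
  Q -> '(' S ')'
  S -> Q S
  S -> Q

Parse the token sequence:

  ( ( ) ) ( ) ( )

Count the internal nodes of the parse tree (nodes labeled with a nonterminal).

8

[S [Q ( [S [Q ( )]] )] [S [Q ( )] [S [Q ( )]]]]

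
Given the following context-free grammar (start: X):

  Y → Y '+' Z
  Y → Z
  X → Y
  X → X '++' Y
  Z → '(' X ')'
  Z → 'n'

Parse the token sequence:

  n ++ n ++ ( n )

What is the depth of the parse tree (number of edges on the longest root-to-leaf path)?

6

[X [X [X [Y [Z n]]] ++ [Y [Z n]]] ++ [Y [Z ( [X [Y [Z n]]] )]]]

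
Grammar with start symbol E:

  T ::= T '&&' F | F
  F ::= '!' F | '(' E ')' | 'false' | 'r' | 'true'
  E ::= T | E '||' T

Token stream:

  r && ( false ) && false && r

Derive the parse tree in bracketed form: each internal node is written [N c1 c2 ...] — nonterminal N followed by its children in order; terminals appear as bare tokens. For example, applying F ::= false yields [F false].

E
T
T && F
T && F && F
T && F && F && F
F && F && F && F
r && F && F && F
r && ( E ) && F && F
r && ( T ) && F && F
r && ( F ) && F && F
r && ( false ) && F && F
r && ( false ) && false && F
r && ( false ) && false && r

[E [T [T [T [T [F r]] && [F ( [E [T [F false]]] )]] && [F false]] && [F r]]]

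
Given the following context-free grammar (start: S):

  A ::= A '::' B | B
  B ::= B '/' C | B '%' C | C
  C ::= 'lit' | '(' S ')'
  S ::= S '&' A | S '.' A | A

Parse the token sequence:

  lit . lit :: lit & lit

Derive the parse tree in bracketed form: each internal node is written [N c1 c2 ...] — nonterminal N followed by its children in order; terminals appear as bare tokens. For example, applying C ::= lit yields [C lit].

[S [S [S [A [B [C lit]]]] . [A [A [B [C lit]]] :: [B [C lit]]]] & [A [B [C lit]]]]

S
S & A
S . A & A
A . A & A
B . A & A
C . A & A
lit . A & A
lit . A :: B & A
lit . B :: B & A
lit . C :: B & A
lit . lit :: B & A
lit . lit :: C & A
lit . lit :: lit & A
lit . lit :: lit & B
lit . lit :: lit & C
lit . lit :: lit & lit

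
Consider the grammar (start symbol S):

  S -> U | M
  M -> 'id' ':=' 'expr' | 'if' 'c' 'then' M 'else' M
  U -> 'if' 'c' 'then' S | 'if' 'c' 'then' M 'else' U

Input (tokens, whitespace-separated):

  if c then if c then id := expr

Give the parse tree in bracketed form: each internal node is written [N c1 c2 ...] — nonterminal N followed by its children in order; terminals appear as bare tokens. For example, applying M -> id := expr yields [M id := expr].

S
U
if c then S
if c then U
if c then if c then S
if c then if c then M
if c then if c then id := expr

[S [U if c then [S [U if c then [S [M id := expr]]]]]]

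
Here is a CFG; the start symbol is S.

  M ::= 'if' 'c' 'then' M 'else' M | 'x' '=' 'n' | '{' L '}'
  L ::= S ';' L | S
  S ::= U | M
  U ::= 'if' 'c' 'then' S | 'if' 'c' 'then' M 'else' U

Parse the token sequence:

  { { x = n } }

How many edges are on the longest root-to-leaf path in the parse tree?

8

[S [M { [L [S [M { [L [S [M x = n]]] }]]] }]]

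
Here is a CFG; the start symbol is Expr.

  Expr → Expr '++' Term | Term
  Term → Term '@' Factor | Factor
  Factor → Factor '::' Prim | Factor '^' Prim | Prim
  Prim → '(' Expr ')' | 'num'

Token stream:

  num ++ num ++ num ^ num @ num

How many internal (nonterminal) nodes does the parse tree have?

[Expr [Expr [Expr [Term [Factor [Prim num]]]] ++ [Term [Factor [Prim num]]]] ++ [Term [Term [Factor [Factor [Prim num]] ^ [Prim num]]] @ [Factor [Prim num]]]]

17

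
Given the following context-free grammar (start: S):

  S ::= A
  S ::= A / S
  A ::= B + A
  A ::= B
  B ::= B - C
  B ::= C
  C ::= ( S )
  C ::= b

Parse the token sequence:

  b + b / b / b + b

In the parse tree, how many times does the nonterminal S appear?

[S [A [B [C b]] + [A [B [C b]]]] / [S [A [B [C b]]] / [S [A [B [C b]] + [A [B [C b]]]]]]]

3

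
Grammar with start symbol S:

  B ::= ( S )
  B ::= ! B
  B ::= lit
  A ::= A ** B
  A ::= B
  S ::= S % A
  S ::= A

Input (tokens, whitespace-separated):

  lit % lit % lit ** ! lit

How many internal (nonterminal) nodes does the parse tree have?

[S [S [S [A [B lit]]] % [A [B lit]]] % [A [A [B lit]] ** [B ! [B lit]]]]

12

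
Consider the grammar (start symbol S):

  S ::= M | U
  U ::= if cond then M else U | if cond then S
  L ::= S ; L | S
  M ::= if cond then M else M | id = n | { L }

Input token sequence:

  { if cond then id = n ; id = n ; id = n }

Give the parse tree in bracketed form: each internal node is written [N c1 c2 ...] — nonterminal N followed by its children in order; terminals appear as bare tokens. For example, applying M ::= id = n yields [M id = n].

S
M
{ L }
{ S ; L }
{ U ; L }
{ if cond then S ; L }
{ if cond then M ; L }
{ if cond then id = n ; L }
{ if cond then id = n ; S ; L }
{ if cond then id = n ; M ; L }
{ if cond then id = n ; id = n ; L }
{ if cond then id = n ; id = n ; S }
{ if cond then id = n ; id = n ; M }
{ if cond then id = n ; id = n ; id = n }

[S [M { [L [S [U if cond then [S [M id = n]]]] ; [L [S [M id = n]] ; [L [S [M id = n]]]]] }]]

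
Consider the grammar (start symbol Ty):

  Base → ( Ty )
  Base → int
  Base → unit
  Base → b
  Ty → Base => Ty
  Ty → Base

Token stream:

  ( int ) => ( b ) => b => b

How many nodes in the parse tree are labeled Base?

6

[Ty [Base ( [Ty [Base int]] )] => [Ty [Base ( [Ty [Base b]] )] => [Ty [Base b] => [Ty [Base b]]]]]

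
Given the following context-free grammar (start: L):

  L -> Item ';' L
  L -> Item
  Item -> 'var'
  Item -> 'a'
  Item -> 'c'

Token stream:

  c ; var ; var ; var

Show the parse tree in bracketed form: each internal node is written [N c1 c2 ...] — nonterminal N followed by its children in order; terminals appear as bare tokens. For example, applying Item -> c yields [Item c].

L
Item ; L
c ; L
c ; Item ; L
c ; var ; L
c ; var ; Item ; L
c ; var ; var ; L
c ; var ; var ; Item
c ; var ; var ; var

[L [Item c] ; [L [Item var] ; [L [Item var] ; [L [Item var]]]]]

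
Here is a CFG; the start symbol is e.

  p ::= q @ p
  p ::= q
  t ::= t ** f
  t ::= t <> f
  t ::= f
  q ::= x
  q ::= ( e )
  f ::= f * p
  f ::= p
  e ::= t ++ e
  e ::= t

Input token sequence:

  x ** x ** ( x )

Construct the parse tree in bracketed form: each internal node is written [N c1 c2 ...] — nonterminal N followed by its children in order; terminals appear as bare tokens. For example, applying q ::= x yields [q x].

[e [t [t [t [f [p [q x]]]] ** [f [p [q x]]]] ** [f [p [q ( [e [t [f [p [q x]]]]] )]]]]]

e
t
t ** f
t ** f ** f
f ** f ** f
p ** f ** f
q ** f ** f
x ** f ** f
x ** p ** f
x ** q ** f
x ** x ** f
x ** x ** p
x ** x ** q
x ** x ** ( e )
x ** x ** ( t )
x ** x ** ( f )
x ** x ** ( p )
x ** x ** ( q )
x ** x ** ( x )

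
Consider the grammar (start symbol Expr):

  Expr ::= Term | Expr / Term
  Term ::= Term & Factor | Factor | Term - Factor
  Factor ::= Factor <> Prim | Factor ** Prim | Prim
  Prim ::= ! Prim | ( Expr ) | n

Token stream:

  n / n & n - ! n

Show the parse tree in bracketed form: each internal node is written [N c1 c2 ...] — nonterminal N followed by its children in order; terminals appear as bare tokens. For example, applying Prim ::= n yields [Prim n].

[Expr [Expr [Term [Factor [Prim n]]]] / [Term [Term [Term [Factor [Prim n]]] & [Factor [Prim n]]] - [Factor [Prim ! [Prim n]]]]]

Expr
Expr / Term
Term / Term
Factor / Term
Prim / Term
n / Term
n / Term - Factor
n / Term & Factor - Factor
n / Factor & Factor - Factor
n / Prim & Factor - Factor
n / n & Factor - Factor
n / n & Prim - Factor
n / n & n - Factor
n / n & n - Prim
n / n & n - ! Prim
n / n & n - ! n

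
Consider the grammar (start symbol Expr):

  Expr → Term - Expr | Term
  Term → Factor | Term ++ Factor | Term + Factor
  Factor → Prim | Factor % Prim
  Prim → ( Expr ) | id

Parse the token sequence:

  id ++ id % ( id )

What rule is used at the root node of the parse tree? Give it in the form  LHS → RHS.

Expr → Term

[Expr [Term [Term [Factor [Prim id]]] ++ [Factor [Factor [Prim id]] % [Prim ( [Expr [Term [Factor [Prim id]]]] )]]]]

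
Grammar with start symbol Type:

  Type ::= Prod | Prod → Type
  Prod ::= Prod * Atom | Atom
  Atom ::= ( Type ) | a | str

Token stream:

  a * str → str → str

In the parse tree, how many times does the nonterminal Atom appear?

[Type [Prod [Prod [Atom a]] * [Atom str]] → [Type [Prod [Atom str]] → [Type [Prod [Atom str]]]]]

4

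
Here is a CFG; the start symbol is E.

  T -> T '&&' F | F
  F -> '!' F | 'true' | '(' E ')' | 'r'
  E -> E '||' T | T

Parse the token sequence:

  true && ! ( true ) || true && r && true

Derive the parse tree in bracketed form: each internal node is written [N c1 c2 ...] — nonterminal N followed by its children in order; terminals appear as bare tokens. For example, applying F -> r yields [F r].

E
E || T
T || T
T && F || T
F && F || T
true && F || T
true && ! F || T
true && ! ( E ) || T
true && ! ( T ) || T
true && ! ( F ) || T
true && ! ( true ) || T
true && ! ( true ) || T && F
true && ! ( true ) || T && F && F
true && ! ( true ) || F && F && F
true && ! ( true ) || true && F && F
true && ! ( true ) || true && r && F
true && ! ( true ) || true && r && true

[E [E [T [T [F true]] && [F ! [F ( [E [T [F true]]] )]]]] || [T [T [T [F true]] && [F r]] && [F true]]]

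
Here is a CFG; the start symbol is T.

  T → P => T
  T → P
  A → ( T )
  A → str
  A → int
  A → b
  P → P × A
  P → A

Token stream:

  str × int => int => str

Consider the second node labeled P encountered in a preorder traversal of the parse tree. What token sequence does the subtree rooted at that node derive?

str

[T [P [P [A str]] × [A int]] => [T [P [A int]] => [T [P [A str]]]]]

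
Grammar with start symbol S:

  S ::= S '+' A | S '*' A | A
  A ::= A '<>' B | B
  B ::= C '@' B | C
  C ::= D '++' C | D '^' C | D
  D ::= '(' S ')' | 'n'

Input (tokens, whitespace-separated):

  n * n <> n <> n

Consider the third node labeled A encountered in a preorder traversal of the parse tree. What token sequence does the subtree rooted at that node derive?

[S [S [A [B [C [D n]]]]] * [A [A [A [B [C [D n]]]] <> [B [C [D n]]]] <> [B [C [D n]]]]]

n <> n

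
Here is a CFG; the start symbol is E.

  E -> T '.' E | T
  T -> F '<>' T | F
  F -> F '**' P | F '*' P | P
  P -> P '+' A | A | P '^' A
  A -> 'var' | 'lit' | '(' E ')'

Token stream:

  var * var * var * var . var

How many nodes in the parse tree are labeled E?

[E [T [F [F [F [F [P [A var]]] * [P [A var]]] * [P [A var]]] * [P [A var]]]] . [E [T [F [P [A var]]]]]]

2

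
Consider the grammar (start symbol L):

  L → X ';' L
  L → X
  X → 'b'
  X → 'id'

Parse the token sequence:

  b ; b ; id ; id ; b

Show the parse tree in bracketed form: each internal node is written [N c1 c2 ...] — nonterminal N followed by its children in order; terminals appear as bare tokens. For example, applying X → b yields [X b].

[L [X b] ; [L [X b] ; [L [X id] ; [L [X id] ; [L [X b]]]]]]

L
X ; L
b ; L
b ; X ; L
b ; b ; L
b ; b ; X ; L
b ; b ; id ; L
b ; b ; id ; X ; L
b ; b ; id ; id ; L
b ; b ; id ; id ; X
b ; b ; id ; id ; b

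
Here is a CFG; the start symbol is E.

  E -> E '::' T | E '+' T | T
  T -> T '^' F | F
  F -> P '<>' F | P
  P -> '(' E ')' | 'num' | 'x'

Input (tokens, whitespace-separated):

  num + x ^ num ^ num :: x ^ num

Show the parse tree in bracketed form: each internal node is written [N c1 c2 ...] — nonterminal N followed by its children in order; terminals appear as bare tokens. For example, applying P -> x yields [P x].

E
E :: T
E + T :: T
T + T :: T
F + T :: T
P + T :: T
num + T :: T
num + T ^ F :: T
num + T ^ F ^ F :: T
num + F ^ F ^ F :: T
num + P ^ F ^ F :: T
num + x ^ F ^ F :: T
num + x ^ P ^ F :: T
num + x ^ num ^ F :: T
num + x ^ num ^ P :: T
num + x ^ num ^ num :: T
num + x ^ num ^ num :: T ^ F
num + x ^ num ^ num :: F ^ F
num + x ^ num ^ num :: P ^ F
num + x ^ num ^ num :: x ^ F
num + x ^ num ^ num :: x ^ P
num + x ^ num ^ num :: x ^ num

[E [E [E [T [F [P num]]]] + [T [T [T [F [P x]]] ^ [F [P num]]] ^ [F [P num]]]] :: [T [T [F [P x]]] ^ [F [P num]]]]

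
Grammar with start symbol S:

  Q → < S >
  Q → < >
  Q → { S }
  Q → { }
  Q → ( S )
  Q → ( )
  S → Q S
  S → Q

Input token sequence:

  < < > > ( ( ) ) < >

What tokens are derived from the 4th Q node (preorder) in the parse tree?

( )

[S [Q < [S [Q < >]] >] [S [Q ( [S [Q ( )]] )] [S [Q < >]]]]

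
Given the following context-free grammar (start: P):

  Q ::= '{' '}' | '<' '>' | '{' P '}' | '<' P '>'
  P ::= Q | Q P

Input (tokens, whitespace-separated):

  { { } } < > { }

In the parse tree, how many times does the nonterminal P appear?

4

[P [Q { [P [Q { }]] }] [P [Q < >] [P [Q { }]]]]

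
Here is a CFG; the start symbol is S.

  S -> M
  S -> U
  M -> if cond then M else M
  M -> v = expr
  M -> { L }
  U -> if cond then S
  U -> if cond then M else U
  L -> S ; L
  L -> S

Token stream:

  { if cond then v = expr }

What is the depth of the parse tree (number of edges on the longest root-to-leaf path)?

7

[S [M { [L [S [U if cond then [S [M v = expr]]]]] }]]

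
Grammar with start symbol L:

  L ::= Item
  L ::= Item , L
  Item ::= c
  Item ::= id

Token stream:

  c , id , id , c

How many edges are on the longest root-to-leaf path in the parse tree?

5

[L [Item c] , [L [Item id] , [L [Item id] , [L [Item c]]]]]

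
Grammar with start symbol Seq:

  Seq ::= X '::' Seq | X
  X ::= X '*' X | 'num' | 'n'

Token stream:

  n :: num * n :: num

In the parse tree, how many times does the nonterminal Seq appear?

3

[Seq [X n] :: [Seq [X [X num] * [X n]] :: [Seq [X num]]]]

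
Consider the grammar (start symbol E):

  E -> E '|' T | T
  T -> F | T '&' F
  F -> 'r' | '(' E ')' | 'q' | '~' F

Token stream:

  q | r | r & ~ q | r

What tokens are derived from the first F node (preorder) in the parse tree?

[E [E [E [E [T [F q]]] | [T [F r]]] | [T [T [F r]] & [F ~ [F q]]]] | [T [F r]]]

q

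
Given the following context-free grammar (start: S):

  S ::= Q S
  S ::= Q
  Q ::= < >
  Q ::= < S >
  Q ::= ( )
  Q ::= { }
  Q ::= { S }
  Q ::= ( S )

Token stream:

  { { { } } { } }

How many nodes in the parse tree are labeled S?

[S [Q { [S [Q { [S [Q { }]] }] [S [Q { }]]] }]]

4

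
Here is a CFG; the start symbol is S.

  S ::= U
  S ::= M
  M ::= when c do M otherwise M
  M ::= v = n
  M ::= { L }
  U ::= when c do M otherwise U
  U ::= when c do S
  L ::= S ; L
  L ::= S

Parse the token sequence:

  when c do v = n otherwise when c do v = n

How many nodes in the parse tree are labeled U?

[S [U when c do [M v = n] otherwise [U when c do [S [M v = n]]]]]

2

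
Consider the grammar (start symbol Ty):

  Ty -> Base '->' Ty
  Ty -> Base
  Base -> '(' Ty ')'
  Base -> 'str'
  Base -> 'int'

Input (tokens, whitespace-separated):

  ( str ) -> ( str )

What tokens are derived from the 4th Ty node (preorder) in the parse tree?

[Ty [Base ( [Ty [Base str]] )] -> [Ty [Base ( [Ty [Base str]] )]]]

str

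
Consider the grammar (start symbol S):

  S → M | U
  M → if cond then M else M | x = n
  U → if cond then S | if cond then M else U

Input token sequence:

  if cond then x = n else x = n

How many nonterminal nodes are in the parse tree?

4

[S [M if cond then [M x = n] else [M x = n]]]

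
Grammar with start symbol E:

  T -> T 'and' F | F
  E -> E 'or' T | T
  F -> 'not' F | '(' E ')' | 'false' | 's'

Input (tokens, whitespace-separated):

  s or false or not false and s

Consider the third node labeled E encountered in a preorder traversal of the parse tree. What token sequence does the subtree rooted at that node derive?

[E [E [E [T [F s]]] or [T [F false]]] or [T [T [F not [F false]]] and [F s]]]

s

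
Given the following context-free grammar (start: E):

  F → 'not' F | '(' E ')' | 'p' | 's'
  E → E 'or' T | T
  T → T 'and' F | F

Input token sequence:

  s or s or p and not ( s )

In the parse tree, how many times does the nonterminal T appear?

[E [E [E [T [F s]]] or [T [F s]]] or [T [T [F p]] and [F not [F ( [E [T [F s]]] )]]]]

5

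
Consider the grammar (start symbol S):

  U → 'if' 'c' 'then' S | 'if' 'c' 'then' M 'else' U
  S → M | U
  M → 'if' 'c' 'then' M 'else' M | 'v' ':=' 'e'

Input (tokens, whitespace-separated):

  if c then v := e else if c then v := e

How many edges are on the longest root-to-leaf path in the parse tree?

[S [U if c then [M v := e] else [U if c then [S [M v := e]]]]]

5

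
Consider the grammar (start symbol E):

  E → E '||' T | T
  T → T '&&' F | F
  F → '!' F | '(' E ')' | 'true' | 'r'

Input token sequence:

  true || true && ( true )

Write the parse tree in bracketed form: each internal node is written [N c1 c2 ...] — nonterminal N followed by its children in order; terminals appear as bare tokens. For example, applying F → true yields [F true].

[E [E [T [F true]]] || [T [T [F true]] && [F ( [E [T [F true]]] )]]]

E
E || T
T || T
F || T
true || T
true || T && F
true || F && F
true || true && F
true || true && ( E )
true || true && ( T )
true || true && ( F )
true || true && ( true )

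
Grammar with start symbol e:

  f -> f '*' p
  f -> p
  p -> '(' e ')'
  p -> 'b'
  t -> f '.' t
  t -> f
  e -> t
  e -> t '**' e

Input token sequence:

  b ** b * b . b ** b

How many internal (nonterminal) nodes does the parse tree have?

[e [t [f [p b]]] ** [e [t [f [f [p b]] * [p b]] . [t [f [p b]]]] ** [e [t [f [p b]]]]]]

17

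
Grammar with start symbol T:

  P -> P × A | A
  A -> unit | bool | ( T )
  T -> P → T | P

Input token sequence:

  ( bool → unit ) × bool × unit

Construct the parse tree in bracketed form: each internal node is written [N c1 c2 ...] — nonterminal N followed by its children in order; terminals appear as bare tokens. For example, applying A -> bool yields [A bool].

[T [P [P [P [A ( [T [P [A bool]] → [T [P [A unit]]]] )]] × [A bool]] × [A unit]]]

T
P
P × A
P × A × A
A × A × A
( T ) × A × A
( P → T ) × A × A
( A → T ) × A × A
( bool → T ) × A × A
( bool → P ) × A × A
( bool → A ) × A × A
( bool → unit ) × A × A
( bool → unit ) × bool × A
( bool → unit ) × bool × unit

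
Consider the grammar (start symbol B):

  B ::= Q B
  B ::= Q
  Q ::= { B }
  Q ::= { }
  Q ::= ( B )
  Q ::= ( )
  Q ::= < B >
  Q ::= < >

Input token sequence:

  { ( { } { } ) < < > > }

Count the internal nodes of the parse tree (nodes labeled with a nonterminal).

[B [Q { [B [Q ( [B [Q { }] [B [Q { }]]] )] [B [Q < [B [Q < >]] >]]] }]]

12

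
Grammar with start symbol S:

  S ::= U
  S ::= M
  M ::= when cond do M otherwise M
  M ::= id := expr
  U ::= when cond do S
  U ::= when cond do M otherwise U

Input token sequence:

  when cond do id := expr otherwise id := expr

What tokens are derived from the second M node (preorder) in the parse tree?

id := expr

[S [M when cond do [M id := expr] otherwise [M id := expr]]]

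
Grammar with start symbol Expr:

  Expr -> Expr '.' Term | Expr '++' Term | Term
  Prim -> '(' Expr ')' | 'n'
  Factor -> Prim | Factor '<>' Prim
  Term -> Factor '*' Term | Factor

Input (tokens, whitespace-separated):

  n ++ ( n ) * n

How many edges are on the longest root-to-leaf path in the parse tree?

8

[Expr [Expr [Term [Factor [Prim n]]]] ++ [Term [Factor [Prim ( [Expr [Term [Factor [Prim n]]]] )]] * [Term [Factor [Prim n]]]]]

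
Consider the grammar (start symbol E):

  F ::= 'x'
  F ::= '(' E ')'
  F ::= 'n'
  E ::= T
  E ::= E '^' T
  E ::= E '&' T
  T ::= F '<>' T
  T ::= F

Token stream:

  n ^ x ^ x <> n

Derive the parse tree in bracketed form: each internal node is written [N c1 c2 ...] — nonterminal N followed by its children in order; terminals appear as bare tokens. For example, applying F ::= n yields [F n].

E
E ^ T
E ^ T ^ T
T ^ T ^ T
F ^ T ^ T
n ^ T ^ T
n ^ F ^ T
n ^ x ^ T
n ^ x ^ F <> T
n ^ x ^ x <> T
n ^ x ^ x <> F
n ^ x ^ x <> n

[E [E [E [T [F n]]] ^ [T [F x]]] ^ [T [F x] <> [T [F n]]]]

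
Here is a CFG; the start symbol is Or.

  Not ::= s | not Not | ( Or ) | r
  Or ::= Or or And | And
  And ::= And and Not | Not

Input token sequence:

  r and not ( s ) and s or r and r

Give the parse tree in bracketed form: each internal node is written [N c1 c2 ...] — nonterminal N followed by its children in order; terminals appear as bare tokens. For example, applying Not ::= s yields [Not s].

[Or [Or [And [And [And [Not r]] and [Not not [Not ( [Or [And [Not s]]] )]]] and [Not s]]] or [And [And [Not r]] and [Not r]]]

Or
Or or And
And or And
And and Not or And
And and Not and Not or And
Not and Not and Not or And
r and Not and Not or And
r and not Not and Not or And
r and not ( Or ) and Not or And
r and not ( And ) and Not or And
r and not ( Not ) and Not or And
r and not ( s ) and Not or And
r and not ( s ) and s or And
r and not ( s ) and s or And and Not
r and not ( s ) and s or Not and Not
r and not ( s ) and s or r and Not
r and not ( s ) and s or r and r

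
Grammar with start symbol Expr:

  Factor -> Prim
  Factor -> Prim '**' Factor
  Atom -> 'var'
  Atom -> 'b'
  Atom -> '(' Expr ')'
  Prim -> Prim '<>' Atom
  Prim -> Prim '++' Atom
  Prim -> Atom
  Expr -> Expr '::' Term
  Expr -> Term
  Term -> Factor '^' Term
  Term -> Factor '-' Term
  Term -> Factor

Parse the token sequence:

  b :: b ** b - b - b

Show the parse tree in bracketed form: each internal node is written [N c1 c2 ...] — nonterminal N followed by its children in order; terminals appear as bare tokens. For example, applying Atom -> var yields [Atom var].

Expr
Expr :: Term
Term :: Term
Factor :: Term
Prim :: Term
Atom :: Term
b :: Term
b :: Factor - Term
b :: Prim ** Factor - Term
b :: Atom ** Factor - Term
b :: b ** Factor - Term
b :: b ** Prim - Term
b :: b ** Atom - Term
b :: b ** b - Term
b :: b ** b - Factor - Term
b :: b ** b - Prim - Term
b :: b ** b - Atom - Term
b :: b ** b - b - Term
b :: b ** b - b - Factor
b :: b ** b - b - Prim
b :: b ** b - b - Atom
b :: b ** b - b - b

[Expr [Expr [Term [Factor [Prim [Atom b]]]]] :: [Term [Factor [Prim [Atom b]] ** [Factor [Prim [Atom b]]]] - [Term [Factor [Prim [Atom b]]] - [Term [Factor [Prim [Atom b]]]]]]]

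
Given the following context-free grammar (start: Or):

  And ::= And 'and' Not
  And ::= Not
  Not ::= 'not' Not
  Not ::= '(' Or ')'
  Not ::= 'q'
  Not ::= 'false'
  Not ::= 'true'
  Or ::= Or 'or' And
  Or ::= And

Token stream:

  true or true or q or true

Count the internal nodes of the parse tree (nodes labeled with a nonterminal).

12

[Or [Or [Or [Or [And [Not true]]] or [And [Not true]]] or [And [Not q]]] or [And [Not true]]]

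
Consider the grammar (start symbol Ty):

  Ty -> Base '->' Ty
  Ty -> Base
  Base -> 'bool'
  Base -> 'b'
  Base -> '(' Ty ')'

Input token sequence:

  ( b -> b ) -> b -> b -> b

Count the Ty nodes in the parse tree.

6

[Ty [Base ( [Ty [Base b] -> [Ty [Base b]]] )] -> [Ty [Base b] -> [Ty [Base b] -> [Ty [Base b]]]]]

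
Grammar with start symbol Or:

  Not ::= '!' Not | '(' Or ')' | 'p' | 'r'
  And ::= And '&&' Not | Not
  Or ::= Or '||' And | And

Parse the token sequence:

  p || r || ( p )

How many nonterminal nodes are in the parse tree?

[Or [Or [Or [And [Not p]]] || [And [Not r]]] || [And [Not ( [Or [And [Not p]]] )]]]

12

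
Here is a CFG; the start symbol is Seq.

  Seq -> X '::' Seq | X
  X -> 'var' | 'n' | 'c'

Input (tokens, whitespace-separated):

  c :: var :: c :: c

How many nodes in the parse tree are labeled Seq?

[Seq [X c] :: [Seq [X var] :: [Seq [X c] :: [Seq [X c]]]]]

4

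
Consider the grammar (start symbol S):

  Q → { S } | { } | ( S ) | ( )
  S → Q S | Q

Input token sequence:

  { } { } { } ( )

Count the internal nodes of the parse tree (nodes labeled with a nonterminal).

8

[S [Q { }] [S [Q { }] [S [Q { }] [S [Q ( )]]]]]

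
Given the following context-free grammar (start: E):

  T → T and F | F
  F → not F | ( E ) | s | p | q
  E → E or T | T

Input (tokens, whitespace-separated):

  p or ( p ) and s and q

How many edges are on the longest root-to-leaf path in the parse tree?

[E [E [T [F p]]] or [T [T [T [F ( [E [T [F p]]] )]] and [F s]] and [F q]]]

8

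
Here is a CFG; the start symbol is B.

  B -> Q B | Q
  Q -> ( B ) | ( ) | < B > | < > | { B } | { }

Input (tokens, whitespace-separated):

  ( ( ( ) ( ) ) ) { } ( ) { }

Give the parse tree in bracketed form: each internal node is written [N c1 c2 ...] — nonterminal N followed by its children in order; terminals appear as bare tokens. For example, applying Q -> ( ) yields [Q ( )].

[B [Q ( [B [Q ( [B [Q ( )] [B [Q ( )]]] )]] )] [B [Q { }] [B [Q ( )] [B [Q { }]]]]]

B
Q B
( B ) B
( Q ) B
( ( B ) ) B
( ( Q B ) ) B
( ( ( ) B ) ) B
( ( ( ) Q ) ) B
( ( ( ) ( ) ) ) B
( ( ( ) ( ) ) ) Q B
( ( ( ) ( ) ) ) { } B
( ( ( ) ( ) ) ) { } Q B
( ( ( ) ( ) ) ) { } ( ) B
( ( ( ) ( ) ) ) { } ( ) Q
( ( ( ) ( ) ) ) { } ( ) { }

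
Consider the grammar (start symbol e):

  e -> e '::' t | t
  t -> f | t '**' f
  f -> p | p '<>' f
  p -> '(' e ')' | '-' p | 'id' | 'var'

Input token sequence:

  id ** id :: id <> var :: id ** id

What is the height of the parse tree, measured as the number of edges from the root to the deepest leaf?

7

[e [e [e [t [t [f [p id]]] ** [f [p id]]]] :: [t [f [p id] <> [f [p var]]]]] :: [t [t [f [p id]]] ** [f [p id]]]]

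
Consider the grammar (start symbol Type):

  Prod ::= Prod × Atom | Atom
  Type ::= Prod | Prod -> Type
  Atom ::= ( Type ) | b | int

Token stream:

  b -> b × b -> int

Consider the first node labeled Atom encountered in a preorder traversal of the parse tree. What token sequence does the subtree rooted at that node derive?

b

[Type [Prod [Atom b]] -> [Type [Prod [Prod [Atom b]] × [Atom b]] -> [Type [Prod [Atom int]]]]]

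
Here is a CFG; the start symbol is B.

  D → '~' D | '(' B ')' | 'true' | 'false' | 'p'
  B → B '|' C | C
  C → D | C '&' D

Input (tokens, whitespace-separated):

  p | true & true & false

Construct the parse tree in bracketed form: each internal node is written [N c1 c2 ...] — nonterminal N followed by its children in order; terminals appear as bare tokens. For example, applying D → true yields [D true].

[B [B [C [D p]]] | [C [C [C [D true]] & [D true]] & [D false]]]

B
B | C
C | C
D | C
p | C
p | C & D
p | C & D & D
p | D & D & D
p | true & D & D
p | true & true & D
p | true & true & false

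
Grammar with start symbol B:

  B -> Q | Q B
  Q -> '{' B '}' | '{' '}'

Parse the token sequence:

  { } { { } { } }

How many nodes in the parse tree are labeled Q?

4

[B [Q { }] [B [Q { [B [Q { }] [B [Q { }]]] }]]]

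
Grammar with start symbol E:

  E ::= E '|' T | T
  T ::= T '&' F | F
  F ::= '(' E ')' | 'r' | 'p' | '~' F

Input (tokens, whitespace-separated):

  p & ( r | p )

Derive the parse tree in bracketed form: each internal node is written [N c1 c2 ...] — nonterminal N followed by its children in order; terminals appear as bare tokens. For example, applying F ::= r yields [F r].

E
T
T & F
F & F
p & F
p & ( E )
p & ( E | T )
p & ( T | T )
p & ( F | T )
p & ( r | T )
p & ( r | F )
p & ( r | p )

[E [T [T [F p]] & [F ( [E [E [T [F r]]] | [T [F p]]] )]]]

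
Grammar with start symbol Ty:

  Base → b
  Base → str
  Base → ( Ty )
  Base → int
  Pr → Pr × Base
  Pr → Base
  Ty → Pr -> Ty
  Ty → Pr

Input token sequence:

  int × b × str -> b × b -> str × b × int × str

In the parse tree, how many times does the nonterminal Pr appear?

9

[Ty [Pr [Pr [Pr [Base int]] × [Base b]] × [Base str]] -> [Ty [Pr [Pr [Base b]] × [Base b]] -> [Ty [Pr [Pr [Pr [Pr [Base str]] × [Base b]] × [Base int]] × [Base str]]]]]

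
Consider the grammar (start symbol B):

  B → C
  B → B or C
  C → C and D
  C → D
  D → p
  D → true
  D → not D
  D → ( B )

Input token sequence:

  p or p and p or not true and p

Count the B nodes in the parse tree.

3

[B [B [B [C [D p]]] or [C [C [D p]] and [D p]]] or [C [C [D not [D true]]] and [D p]]]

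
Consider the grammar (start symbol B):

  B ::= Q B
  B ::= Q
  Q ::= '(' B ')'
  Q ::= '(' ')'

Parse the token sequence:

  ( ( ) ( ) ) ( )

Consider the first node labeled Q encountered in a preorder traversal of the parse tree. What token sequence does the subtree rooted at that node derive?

[B [Q ( [B [Q ( )] [B [Q ( )]]] )] [B [Q ( )]]]

( ( ) ( ) )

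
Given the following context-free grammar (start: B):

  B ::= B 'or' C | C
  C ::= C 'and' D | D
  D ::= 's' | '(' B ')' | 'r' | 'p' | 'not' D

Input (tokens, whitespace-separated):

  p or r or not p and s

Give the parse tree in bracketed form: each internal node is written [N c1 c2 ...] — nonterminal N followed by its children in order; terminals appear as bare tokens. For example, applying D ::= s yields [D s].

[B [B [B [C [D p]]] or [C [D r]]] or [C [C [D not [D p]]] and [D s]]]

B
B or C
B or C or C
C or C or C
D or C or C
p or C or C
p or D or C
p or r or C
p or r or C and D
p or r or D and D
p or r or not D and D
p or r or not p and D
p or r or not p and s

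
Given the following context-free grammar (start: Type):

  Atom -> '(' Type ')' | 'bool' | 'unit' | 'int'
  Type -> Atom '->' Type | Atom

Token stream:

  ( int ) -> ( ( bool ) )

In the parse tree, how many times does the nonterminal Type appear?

[Type [Atom ( [Type [Atom int]] )] -> [Type [Atom ( [Type [Atom ( [Type [Atom bool]] )]] )]]]

5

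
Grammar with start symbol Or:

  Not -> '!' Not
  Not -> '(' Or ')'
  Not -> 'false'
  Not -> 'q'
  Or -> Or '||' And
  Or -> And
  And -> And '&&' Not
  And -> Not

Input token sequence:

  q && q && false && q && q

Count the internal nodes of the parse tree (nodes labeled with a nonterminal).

11

[Or [And [And [And [And [And [Not q]] && [Not q]] && [Not false]] && [Not q]] && [Not q]]]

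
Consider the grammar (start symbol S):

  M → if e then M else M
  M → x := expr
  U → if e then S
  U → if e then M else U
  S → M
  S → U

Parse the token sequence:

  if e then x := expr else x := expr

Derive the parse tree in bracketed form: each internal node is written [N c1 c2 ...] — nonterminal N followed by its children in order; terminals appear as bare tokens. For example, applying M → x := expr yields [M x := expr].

[S [M if e then [M x := expr] else [M x := expr]]]

S
M
if e then M else M
if e then x := expr else M
if e then x := expr else x := expr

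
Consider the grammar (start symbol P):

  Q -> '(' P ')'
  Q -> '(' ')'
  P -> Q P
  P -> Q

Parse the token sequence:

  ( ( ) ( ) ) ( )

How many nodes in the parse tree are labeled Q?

[P [Q ( [P [Q ( )] [P [Q ( )]]] )] [P [Q ( )]]]

4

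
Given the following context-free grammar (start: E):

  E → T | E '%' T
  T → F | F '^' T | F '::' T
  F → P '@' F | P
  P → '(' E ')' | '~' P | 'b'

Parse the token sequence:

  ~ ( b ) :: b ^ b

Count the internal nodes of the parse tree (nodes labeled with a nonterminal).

15

[E [T [F [P ~ [P ( [E [T [F [P b]]]] )]]] :: [T [F [P b]] ^ [T [F [P b]]]]]]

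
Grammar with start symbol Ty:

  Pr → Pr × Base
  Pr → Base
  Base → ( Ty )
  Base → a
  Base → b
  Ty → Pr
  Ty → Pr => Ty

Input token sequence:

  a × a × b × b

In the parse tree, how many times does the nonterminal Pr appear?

4

[Ty [Pr [Pr [Pr [Pr [Base a]] × [Base a]] × [Base b]] × [Base b]]]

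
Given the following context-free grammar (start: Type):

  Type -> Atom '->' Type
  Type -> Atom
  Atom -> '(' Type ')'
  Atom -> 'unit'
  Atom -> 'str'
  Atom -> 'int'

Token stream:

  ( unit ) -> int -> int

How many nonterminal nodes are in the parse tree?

8

[Type [Atom ( [Type [Atom unit]] )] -> [Type [Atom int] -> [Type [Atom int]]]]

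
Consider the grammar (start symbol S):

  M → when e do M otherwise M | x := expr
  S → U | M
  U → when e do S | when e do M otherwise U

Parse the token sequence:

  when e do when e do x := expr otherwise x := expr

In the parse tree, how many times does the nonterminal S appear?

2

[S [U when e do [S [M when e do [M x := expr] otherwise [M x := expr]]]]]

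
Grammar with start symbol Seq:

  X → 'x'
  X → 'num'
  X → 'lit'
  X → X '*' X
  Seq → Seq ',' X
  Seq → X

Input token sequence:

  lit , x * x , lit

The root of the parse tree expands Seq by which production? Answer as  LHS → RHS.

[Seq [Seq [Seq [X lit]] , [X [X x] * [X x]]] , [X lit]]

Seq → Seq ',' X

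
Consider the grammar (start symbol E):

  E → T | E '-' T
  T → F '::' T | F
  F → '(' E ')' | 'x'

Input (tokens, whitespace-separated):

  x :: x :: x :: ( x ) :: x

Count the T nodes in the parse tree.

6

[E [T [F x] :: [T [F x] :: [T [F x] :: [T [F ( [E [T [F x]]] )] :: [T [F x]]]]]]]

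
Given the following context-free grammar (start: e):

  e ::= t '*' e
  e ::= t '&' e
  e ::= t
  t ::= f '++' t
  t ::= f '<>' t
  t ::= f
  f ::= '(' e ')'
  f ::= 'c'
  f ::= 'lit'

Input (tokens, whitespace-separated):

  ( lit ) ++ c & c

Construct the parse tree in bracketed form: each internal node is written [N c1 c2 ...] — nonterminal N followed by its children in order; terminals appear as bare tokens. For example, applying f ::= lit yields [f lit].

[e [t [f ( [e [t [f lit]]] )] ++ [t [f c]]] & [e [t [f c]]]]

e
t & e
f ++ t & e
( e ) ++ t & e
( t ) ++ t & e
( f ) ++ t & e
( lit ) ++ t & e
( lit ) ++ f & e
( lit ) ++ c & e
( lit ) ++ c & t
( lit ) ++ c & f
( lit ) ++ c & c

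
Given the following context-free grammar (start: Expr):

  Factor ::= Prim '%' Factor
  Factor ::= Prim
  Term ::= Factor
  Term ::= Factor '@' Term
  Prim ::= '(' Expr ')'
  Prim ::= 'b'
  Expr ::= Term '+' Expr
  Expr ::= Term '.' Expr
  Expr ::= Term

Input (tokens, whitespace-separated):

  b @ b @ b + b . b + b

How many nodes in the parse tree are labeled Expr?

[Expr [Term [Factor [Prim b]] @ [Term [Factor [Prim b]] @ [Term [Factor [Prim b]]]]] + [Expr [Term [Factor [Prim b]]] . [Expr [Term [Factor [Prim b]]] + [Expr [Term [Factor [Prim b]]]]]]]

4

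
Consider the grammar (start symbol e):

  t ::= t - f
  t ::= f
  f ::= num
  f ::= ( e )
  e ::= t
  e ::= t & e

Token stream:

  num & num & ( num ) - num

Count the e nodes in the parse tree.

4

[e [t [f num]] & [e [t [f num]] & [e [t [t [f ( [e [t [f num]]] )]] - [f num]]]]]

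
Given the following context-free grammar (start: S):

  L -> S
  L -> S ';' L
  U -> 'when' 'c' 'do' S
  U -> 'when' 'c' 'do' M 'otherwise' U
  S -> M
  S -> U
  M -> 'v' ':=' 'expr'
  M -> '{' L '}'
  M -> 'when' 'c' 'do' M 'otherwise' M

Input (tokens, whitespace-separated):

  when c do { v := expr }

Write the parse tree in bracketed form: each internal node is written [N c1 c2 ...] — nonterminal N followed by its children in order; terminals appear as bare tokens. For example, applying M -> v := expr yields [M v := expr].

S
U
when c do S
when c do M
when c do { L }
when c do { S }
when c do { M }
when c do { v := expr }

[S [U when c do [S [M { [L [S [M v := expr]]] }]]]]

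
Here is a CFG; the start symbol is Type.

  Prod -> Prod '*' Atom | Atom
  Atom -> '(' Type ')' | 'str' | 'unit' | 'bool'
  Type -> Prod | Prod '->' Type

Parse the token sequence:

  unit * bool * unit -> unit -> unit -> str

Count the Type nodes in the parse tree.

[Type [Prod [Prod [Prod [Atom unit]] * [Atom bool]] * [Atom unit]] -> [Type [Prod [Atom unit]] -> [Type [Prod [Atom unit]] -> [Type [Prod [Atom str]]]]]]

4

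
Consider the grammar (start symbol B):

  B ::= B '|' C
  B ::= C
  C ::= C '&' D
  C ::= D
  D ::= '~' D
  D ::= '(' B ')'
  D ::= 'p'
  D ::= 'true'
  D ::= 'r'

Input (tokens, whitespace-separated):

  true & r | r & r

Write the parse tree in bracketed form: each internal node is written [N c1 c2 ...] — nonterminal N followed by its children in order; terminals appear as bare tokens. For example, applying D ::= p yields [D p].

B
B | C
C | C
C & D | C
D & D | C
true & D | C
true & r | C
true & r | C & D
true & r | D & D
true & r | r & D
true & r | r & r

[B [B [C [C [D true]] & [D r]]] | [C [C [D r]] & [D r]]]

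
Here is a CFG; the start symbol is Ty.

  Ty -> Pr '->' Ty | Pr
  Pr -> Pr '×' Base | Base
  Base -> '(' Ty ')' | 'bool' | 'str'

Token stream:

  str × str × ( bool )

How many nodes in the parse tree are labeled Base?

4

[Ty [Pr [Pr [Pr [Base str]] × [Base str]] × [Base ( [Ty [Pr [Base bool]]] )]]]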